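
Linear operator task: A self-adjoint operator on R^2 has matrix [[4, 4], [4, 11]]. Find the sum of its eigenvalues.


For a self-adjoint (symmetric) matrix, the eigenvalues are real.
The sum of eigenvalues equals the trace of the matrix.
trace = 4 + 11 = 15

15


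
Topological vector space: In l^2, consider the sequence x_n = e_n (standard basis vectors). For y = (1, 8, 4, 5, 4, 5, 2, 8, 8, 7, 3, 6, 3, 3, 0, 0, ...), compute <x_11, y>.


x_11 = e_11 is the standard basis vector with 1 in position 11.
<x_11, y> = y_11 = 3
As n -> infinity, <x_n, y> -> 0, confirming weak convergence of (x_n) to 0.

3


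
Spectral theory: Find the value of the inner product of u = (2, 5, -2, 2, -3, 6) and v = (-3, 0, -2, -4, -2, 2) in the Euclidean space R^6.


Computing the standard inner product <u, v> = sum u_i * v_i
= 2*-3 + 5*0 + -2*-2 + 2*-4 + -3*-2 + 6*2
= -6 + 0 + 4 + -8 + 6 + 12
= 8

8


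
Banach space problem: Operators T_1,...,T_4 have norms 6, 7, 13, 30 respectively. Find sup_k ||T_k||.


By the Uniform Boundedness Principle, the supremum of norms is finite.
sup_k ||T_k|| = max(6, 7, 13, 30) = 30

30


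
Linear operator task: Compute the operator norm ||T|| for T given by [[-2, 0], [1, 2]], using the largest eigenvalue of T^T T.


A^T A = [[5, 2], [2, 4]]
trace(A^T A) = 9, det(A^T A) = 16
discriminant = 9^2 - 4*16 = 17
Largest eigenvalue of A^T A = (trace + sqrt(disc))/2 = 6.5616
||T|| = sqrt(6.5616) = 2.5616

2.5616


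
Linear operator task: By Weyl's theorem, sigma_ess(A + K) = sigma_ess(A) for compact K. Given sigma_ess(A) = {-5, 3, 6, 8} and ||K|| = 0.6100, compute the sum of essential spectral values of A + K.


By Weyl's theorem, the essential spectrum is invariant under compact perturbations.
sigma_ess(A + K) = sigma_ess(A) = {-5, 3, 6, 8}
Sum = -5 + 3 + 6 + 8 = 12

12


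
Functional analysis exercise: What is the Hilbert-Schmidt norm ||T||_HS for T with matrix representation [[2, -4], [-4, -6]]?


The Hilbert-Schmidt norm is sqrt(sum of squares of all entries).
Sum of squares = 2^2 + (-4)^2 + (-4)^2 + (-6)^2
= 4 + 16 + 16 + 36 = 72
||T||_HS = sqrt(72) = 8.4853

8.4853


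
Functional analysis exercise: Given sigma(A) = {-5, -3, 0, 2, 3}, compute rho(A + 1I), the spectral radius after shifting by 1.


Spectrum of A + 1I = {-4, -2, 1, 3, 4}
Spectral radius = max |lambda| over the shifted spectrum
= max(4, 2, 1, 3, 4) = 4

4


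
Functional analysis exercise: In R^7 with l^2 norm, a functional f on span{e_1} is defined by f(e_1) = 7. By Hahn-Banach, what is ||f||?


The norm of f is given by ||f|| = sup_{||x||=1} |f(x)|.
On span{e_1}, ||e_1|| = 1, so ||f|| = |f(e_1)| / ||e_1||
= |7| / 1 = 7.0000

7.0000


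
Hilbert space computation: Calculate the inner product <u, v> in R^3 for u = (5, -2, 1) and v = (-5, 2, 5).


Computing the standard inner product <u, v> = sum u_i * v_i
= 5*-5 + -2*2 + 1*5
= -25 + -4 + 5
= -24

-24


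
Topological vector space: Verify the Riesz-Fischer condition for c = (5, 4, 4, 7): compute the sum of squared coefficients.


sum |c_n|^2 = 5^2 + 4^2 + 4^2 + 7^2
= 25 + 16 + 16 + 49
= 106

106


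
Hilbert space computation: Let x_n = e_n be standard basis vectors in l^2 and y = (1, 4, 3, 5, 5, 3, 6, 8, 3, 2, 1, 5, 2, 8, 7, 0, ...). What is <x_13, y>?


x_13 = e_13 is the standard basis vector with 1 in position 13.
<x_13, y> = y_13 = 2
As n -> infinity, <x_n, y> -> 0, confirming weak convergence of (x_n) to 0.

2


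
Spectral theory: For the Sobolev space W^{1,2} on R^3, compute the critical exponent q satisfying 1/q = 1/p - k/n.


Using the Sobolev embedding formula: 1/q = 1/p - k/n
1/q = 1/2 - 1/3 = 1/6
q = 1/(1/6) = 6

6.0000


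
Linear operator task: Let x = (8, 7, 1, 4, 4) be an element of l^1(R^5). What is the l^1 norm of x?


The l^1 norm equals the sum of absolute values of all components.
||x||_1 = 8 + 7 + 1 + 4 + 4
= 24

24.0000


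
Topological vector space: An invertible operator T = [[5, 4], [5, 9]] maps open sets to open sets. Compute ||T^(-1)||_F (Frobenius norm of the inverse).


det(T) = 5*9 - 4*5 = 25
T^(-1) = (1/25) * [[9, -4], [-5, 5]] = [[0.3600, -0.1600], [-0.2000, 0.2000]]
||T^(-1)||_F^2 = 0.3600^2 + (-0.1600)^2 + (-0.2000)^2 + 0.2000^2 = 0.2352
||T^(-1)||_F = sqrt(0.2352) = 0.4850

0.4850


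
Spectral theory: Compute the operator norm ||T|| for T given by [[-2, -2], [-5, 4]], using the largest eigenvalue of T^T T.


A^T A = [[29, -16], [-16, 20]]
trace(A^T A) = 49, det(A^T A) = 324
discriminant = 49^2 - 4*324 = 1105
Largest eigenvalue of A^T A = (trace + sqrt(disc))/2 = 41.1208
||T|| = sqrt(41.1208) = 6.4125

6.4125


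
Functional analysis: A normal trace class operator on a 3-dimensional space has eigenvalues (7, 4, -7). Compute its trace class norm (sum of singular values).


For a normal operator, singular values equal |eigenvalues|.
Trace norm = sum |lambda_i| = 7 + 4 + 7
= 18

18


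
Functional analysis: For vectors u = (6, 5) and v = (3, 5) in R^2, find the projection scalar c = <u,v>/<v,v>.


Computing <u,v> = 6*3 + 5*5 = 43
Computing <v,v> = 3^2 + 5^2 = 34
Projection coefficient = 43/34 = 1.2647

1.2647


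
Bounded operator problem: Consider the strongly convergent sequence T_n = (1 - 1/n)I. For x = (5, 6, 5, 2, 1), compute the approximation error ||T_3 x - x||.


T_3 x - x = (1 - 1/3)x - x = -x/3
||x|| = sqrt(91) = 9.5394
||T_3 x - x|| = ||x||/3 = 9.5394/3 = 3.1798

3.1798


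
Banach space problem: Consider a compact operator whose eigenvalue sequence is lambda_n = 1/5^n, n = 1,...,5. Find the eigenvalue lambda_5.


The eigenvalue formula gives lambda_5 = 1/5^5
= 1/3125
= 3.2000e-04

3.2000e-04


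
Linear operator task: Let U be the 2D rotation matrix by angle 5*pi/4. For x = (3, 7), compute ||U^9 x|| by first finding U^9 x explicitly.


U is a rotation by theta = 5*pi/4
U^9 = rotation by 9*theta = 45*pi/4 = 5*pi/4 (mod 2*pi)
cos(5*pi/4) = -0.7071, sin(5*pi/4) = -0.7071
U^9 x = (-0.7071 * 3 - -0.7071 * 7, -0.7071 * 3 + -0.7071 * 7)
= (2.8284, -7.0711)
||U^9 x|| = sqrt(2.8284^2 + (-7.0711)^2) = sqrt(58.0000) = 7.6158

7.6158


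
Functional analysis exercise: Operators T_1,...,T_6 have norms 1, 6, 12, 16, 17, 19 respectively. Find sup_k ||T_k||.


By the Uniform Boundedness Principle, the supremum of norms is finite.
sup_k ||T_k|| = max(1, 6, 12, 16, 17, 19) = 19

19


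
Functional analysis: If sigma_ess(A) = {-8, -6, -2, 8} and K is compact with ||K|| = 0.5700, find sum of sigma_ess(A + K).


By Weyl's theorem, the essential spectrum is invariant under compact perturbations.
sigma_ess(A + K) = sigma_ess(A) = {-8, -6, -2, 8}
Sum = -8 + -6 + -2 + 8 = -8

-8


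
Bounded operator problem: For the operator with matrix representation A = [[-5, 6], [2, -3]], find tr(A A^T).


trace(A * A^T) = sum of squares of all entries
= (-5)^2 + 6^2 + 2^2 + (-3)^2
= 25 + 36 + 4 + 9
= 74

74


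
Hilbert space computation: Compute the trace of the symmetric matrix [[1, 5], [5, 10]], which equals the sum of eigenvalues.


For a self-adjoint (symmetric) matrix, the eigenvalues are real.
The sum of eigenvalues equals the trace of the matrix.
trace = 1 + 10 = 11

11


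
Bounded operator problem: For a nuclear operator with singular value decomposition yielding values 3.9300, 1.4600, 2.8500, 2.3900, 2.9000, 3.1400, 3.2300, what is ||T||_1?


The nuclear norm is the sum of all singular values.
||T||_1 = 3.9300 + 1.4600 + 2.8500 + 2.3900 + 2.9000 + 3.1400 + 3.2300
= 19.9000

19.9000


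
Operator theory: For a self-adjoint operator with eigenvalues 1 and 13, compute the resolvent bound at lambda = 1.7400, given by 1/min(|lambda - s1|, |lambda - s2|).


dist(1.7400, {1, 13}) = min(|1.7400 - 1|, |1.7400 - 13|)
= min(0.7400, 11.2600) = 0.7400
Resolvent bound = 1/0.7400 = 1.3514

1.3514


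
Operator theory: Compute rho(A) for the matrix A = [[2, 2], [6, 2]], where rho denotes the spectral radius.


For a 2x2 matrix, eigenvalues satisfy lambda^2 - (trace)*lambda + det = 0
trace = 2 + 2 = 4
det = 2*2 - 2*6 = -8
discriminant = 4^2 - 4*(-8) = 48
spectral radius = max |eigenvalue| = 5.4641

5.4641


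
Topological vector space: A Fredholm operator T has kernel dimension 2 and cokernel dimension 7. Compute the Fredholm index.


The Fredholm index is defined as ind(T) = dim(ker T) - dim(coker T)
= 2 - 7
= -5

-5


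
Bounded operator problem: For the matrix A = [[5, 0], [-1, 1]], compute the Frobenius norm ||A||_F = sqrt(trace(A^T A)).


||A||_F^2 = sum a_ij^2
= 5^2 + 0^2 + (-1)^2 + 1^2
= 25 + 0 + 1 + 1 = 27
||A||_F = sqrt(27) = 5.1962

5.1962


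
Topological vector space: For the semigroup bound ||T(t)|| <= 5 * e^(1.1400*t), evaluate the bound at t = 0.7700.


||T(0.7700)|| <= 5 * exp(1.1400 * 0.7700)
= 5 * exp(0.8778)
= 5 * 2.4056
= 12.0280

12.0280


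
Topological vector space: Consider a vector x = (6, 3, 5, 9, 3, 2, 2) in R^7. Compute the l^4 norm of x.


The l^4 norm = (sum |x_i|^4)^(1/4)
Sum of 4th powers = 1296 + 81 + 625 + 6561 + 81 + 16 + 16 = 8676
||x||_4 = (8676)^(1/4) = 9.6512

9.6512


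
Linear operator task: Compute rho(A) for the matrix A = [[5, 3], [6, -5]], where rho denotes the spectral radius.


For a 2x2 matrix, eigenvalues satisfy lambda^2 - (trace)*lambda + det = 0
trace = 5 + -5 = 0
det = 5*-5 - 3*6 = -43
discriminant = 0^2 - 4*(-43) = 172
spectral radius = max |eigenvalue| = 6.5574

6.5574


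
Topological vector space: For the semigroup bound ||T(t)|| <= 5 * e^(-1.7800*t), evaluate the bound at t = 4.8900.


||T(4.8900)|| <= 5 * exp(-1.7800 * 4.8900)
= 5 * exp(-8.7042)
= 5 * 1.6589e-04
= 8.2944e-04

8.2944e-04


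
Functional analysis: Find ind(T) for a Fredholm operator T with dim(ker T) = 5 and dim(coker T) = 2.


The Fredholm index is defined as ind(T) = dim(ker T) - dim(coker T)
= 5 - 2
= 3

3


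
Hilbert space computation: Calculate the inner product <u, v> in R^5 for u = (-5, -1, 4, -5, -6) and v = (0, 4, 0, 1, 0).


Computing the standard inner product <u, v> = sum u_i * v_i
= -5*0 + -1*4 + 4*0 + -5*1 + -6*0
= 0 + -4 + 0 + -5 + 0
= -9

-9


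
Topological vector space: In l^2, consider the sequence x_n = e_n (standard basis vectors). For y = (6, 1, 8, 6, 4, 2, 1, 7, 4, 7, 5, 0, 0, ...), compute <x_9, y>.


x_9 = e_9 is the standard basis vector with 1 in position 9.
<x_9, y> = y_9 = 4
As n -> infinity, <x_n, y> -> 0, confirming weak convergence of (x_n) to 0.

4


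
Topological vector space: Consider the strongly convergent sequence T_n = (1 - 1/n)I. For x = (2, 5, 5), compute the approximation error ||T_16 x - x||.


T_16 x - x = (1 - 1/16)x - x = -x/16
||x|| = sqrt(54) = 7.3485
||T_16 x - x|| = ||x||/16 = 7.3485/16 = 0.4593

0.4593


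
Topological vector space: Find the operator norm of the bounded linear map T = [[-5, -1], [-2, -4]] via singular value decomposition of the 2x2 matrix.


A^T A = [[29, 13], [13, 17]]
trace(A^T A) = 46, det(A^T A) = 324
discriminant = 46^2 - 4*324 = 820
Largest eigenvalue of A^T A = (trace + sqrt(disc))/2 = 37.3178
||T|| = sqrt(37.3178) = 6.1088

6.1088


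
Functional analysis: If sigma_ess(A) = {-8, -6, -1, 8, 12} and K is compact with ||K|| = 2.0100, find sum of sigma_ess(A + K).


By Weyl's theorem, the essential spectrum is invariant under compact perturbations.
sigma_ess(A + K) = sigma_ess(A) = {-8, -6, -1, 8, 12}
Sum = -8 + -6 + -1 + 8 + 12 = 5

5


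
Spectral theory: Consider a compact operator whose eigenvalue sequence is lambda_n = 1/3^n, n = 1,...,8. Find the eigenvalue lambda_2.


The eigenvalue formula gives lambda_2 = 1/3^2
= 1/9
= 0.1111

0.1111


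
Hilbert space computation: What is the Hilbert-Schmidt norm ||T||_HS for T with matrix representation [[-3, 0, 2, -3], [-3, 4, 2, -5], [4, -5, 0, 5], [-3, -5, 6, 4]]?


The Hilbert-Schmidt norm is sqrt(sum of squares of all entries).
Sum of squares = (-3)^2 + 0^2 + 2^2 + (-3)^2 + (-3)^2 + 4^2 + 2^2 + (-5)^2 + 4^2 + (-5)^2 + 0^2 + 5^2 + (-3)^2 + (-5)^2 + 6^2 + 4^2
= 9 + 0 + 4 + 9 + 9 + 16 + 4 + 25 + 16 + 25 + 0 + 25 + 9 + 25 + 36 + 16 = 228
||T||_HS = sqrt(228) = 15.0997

15.0997


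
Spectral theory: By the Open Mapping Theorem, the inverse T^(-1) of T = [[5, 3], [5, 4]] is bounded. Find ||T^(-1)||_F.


det(T) = 5*4 - 3*5 = 5
T^(-1) = (1/5) * [[4, -3], [-5, 5]] = [[0.8000, -0.6000], [-1.0000, 1.0000]]
||T^(-1)||_F^2 = 0.8000^2 + (-0.6000)^2 + (-1.0000)^2 + 1.0000^2 = 3.0000
||T^(-1)||_F = sqrt(3.0000) = 1.7321

1.7321


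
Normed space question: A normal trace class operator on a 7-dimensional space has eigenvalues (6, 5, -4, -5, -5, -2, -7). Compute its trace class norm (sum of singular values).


For a normal operator, singular values equal |eigenvalues|.
Trace norm = sum |lambda_i| = 6 + 5 + 4 + 5 + 5 + 2 + 7
= 34

34


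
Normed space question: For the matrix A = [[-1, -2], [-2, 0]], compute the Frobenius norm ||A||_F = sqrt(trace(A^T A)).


||A||_F^2 = sum a_ij^2
= (-1)^2 + (-2)^2 + (-2)^2 + 0^2
= 1 + 4 + 4 + 0 = 9
||A||_F = sqrt(9) = 3.0000

3.0000


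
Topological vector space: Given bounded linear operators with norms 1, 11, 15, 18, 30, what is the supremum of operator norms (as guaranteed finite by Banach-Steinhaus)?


By the Uniform Boundedness Principle, the supremum of norms is finite.
sup_k ||T_k|| = max(1, 11, 15, 18, 30) = 30

30


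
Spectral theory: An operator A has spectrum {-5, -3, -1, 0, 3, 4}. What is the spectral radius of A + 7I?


Spectrum of A + 7I = {2, 4, 6, 7, 10, 11}
Spectral radius = max |lambda| over the shifted spectrum
= max(2, 4, 6, 7, 10, 11) = 11

11


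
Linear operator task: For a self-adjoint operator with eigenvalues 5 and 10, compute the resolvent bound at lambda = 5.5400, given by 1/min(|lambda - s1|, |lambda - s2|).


dist(5.5400, {5, 10}) = min(|5.5400 - 5|, |5.5400 - 10|)
= min(0.5400, 4.4600) = 0.5400
Resolvent bound = 1/0.5400 = 1.8519

1.8519


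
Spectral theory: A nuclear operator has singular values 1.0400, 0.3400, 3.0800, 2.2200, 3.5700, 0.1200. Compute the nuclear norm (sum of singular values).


The nuclear norm is the sum of all singular values.
||T||_1 = 1.0400 + 0.3400 + 3.0800 + 2.2200 + 3.5700 + 0.1200
= 10.3700

10.3700


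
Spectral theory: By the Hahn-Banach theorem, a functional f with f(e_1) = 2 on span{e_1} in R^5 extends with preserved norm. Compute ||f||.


The norm of f is given by ||f|| = sup_{||x||=1} |f(x)|.
On span{e_1}, ||e_1|| = 1, so ||f|| = |f(e_1)| / ||e_1||
= |2| / 1 = 2.0000

2.0000


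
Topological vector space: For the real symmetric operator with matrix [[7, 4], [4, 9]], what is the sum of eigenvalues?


For a self-adjoint (symmetric) matrix, the eigenvalues are real.
The sum of eigenvalues equals the trace of the matrix.
trace = 7 + 9 = 16

16


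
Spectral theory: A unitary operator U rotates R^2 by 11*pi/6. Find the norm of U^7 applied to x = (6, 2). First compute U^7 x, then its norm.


U is a rotation by theta = 11*pi/6
U^7 = rotation by 7*theta = 77*pi/6 = 5*pi/6 (mod 2*pi)
cos(5*pi/6) = -0.8660, sin(5*pi/6) = 0.5000
U^7 x = (-0.8660 * 6 - 0.5000 * 2, 0.5000 * 6 + -0.8660 * 2)
= (-6.1962, 1.2679)
||U^7 x|| = sqrt((-6.1962)^2 + 1.2679^2) = sqrt(40.0000) = 6.3246

6.3246


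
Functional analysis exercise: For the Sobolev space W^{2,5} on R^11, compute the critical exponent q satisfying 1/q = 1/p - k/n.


Using the Sobolev embedding formula: 1/q = 1/p - k/n
1/q = 1/5 - 2/11 = 1/55
q = 1/(1/55) = 55

55.0000


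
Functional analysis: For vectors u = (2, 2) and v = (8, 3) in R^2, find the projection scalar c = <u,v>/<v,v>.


Computing <u,v> = 2*8 + 2*3 = 22
Computing <v,v> = 8^2 + 3^2 = 73
Projection coefficient = 22/73 = 0.3014

0.3014


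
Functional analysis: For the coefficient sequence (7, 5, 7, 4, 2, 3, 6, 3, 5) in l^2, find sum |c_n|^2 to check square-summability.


sum |c_n|^2 = 7^2 + 5^2 + 7^2 + 4^2 + 2^2 + 3^2 + 6^2 + 3^2 + 5^2
= 49 + 25 + 49 + 16 + 4 + 9 + 36 + 9 + 25
= 222

222


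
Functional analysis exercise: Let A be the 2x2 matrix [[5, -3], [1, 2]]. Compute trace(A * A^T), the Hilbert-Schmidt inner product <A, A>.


trace(A * A^T) = sum of squares of all entries
= 5^2 + (-3)^2 + 1^2 + 2^2
= 25 + 9 + 1 + 4
= 39

39


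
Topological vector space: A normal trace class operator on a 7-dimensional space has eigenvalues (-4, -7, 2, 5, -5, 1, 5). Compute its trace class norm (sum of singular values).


For a normal operator, singular values equal |eigenvalues|.
Trace norm = sum |lambda_i| = 4 + 7 + 2 + 5 + 5 + 1 + 5
= 29

29


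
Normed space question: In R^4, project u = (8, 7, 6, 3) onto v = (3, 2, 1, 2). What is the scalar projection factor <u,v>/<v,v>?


Computing <u,v> = 8*3 + 7*2 + 6*1 + 3*2 = 50
Computing <v,v> = 3^2 + 2^2 + 1^2 + 2^2 = 18
Projection coefficient = 50/18 = 2.7778

2.7778


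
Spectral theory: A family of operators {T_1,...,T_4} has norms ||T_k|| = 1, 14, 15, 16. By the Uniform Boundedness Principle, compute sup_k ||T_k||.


By the Uniform Boundedness Principle, the supremum of norms is finite.
sup_k ||T_k|| = max(1, 14, 15, 16) = 16

16


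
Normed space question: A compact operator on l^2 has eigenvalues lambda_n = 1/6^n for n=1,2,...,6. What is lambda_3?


The eigenvalue formula gives lambda_3 = 1/6^3
= 1/216
= 0.0046

0.0046


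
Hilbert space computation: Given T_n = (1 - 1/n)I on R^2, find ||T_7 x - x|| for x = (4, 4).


T_7 x - x = (1 - 1/7)x - x = -x/7
||x|| = sqrt(32) = 5.6569
||T_7 x - x|| = ||x||/7 = 5.6569/7 = 0.8081

0.8081


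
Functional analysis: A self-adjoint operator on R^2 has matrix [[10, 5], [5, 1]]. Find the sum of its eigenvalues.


For a self-adjoint (symmetric) matrix, the eigenvalues are real.
The sum of eigenvalues equals the trace of the matrix.
trace = 10 + 1 = 11

11


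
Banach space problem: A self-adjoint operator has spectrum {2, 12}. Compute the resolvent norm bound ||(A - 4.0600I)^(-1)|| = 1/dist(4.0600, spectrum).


dist(4.0600, {2, 12}) = min(|4.0600 - 2|, |4.0600 - 12|)
= min(2.0600, 7.9400) = 2.0600
Resolvent bound = 1/2.0600 = 0.4854

0.4854


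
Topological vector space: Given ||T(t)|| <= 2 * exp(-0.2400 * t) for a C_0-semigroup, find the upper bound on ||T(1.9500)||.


||T(1.9500)|| <= 2 * exp(-0.2400 * 1.9500)
= 2 * exp(-0.4680)
= 2 * 0.6263
= 1.2525

1.2525


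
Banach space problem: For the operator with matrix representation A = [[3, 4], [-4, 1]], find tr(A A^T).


trace(A * A^T) = sum of squares of all entries
= 3^2 + 4^2 + (-4)^2 + 1^2
= 9 + 16 + 16 + 1
= 42

42


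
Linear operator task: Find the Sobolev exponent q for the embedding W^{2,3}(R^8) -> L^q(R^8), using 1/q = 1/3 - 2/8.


Using the Sobolev embedding formula: 1/q = 1/p - k/n
1/q = 1/3 - 2/8 = 1/12
q = 1/(1/12) = 12

12.0000


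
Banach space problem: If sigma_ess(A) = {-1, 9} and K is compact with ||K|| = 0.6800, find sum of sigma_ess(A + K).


By Weyl's theorem, the essential spectrum is invariant under compact perturbations.
sigma_ess(A + K) = sigma_ess(A) = {-1, 9}
Sum = -1 + 9 = 8

8


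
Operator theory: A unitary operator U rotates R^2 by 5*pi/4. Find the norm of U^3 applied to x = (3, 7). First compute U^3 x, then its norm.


U is a rotation by theta = 5*pi/4
U^3 = rotation by 3*theta = 15*pi/4 = 7*pi/4 (mod 2*pi)
cos(7*pi/4) = 0.7071, sin(7*pi/4) = -0.7071
U^3 x = (0.7071 * 3 - -0.7071 * 7, -0.7071 * 3 + 0.7071 * 7)
= (7.0711, 2.8284)
||U^3 x|| = sqrt(7.0711^2 + 2.8284^2) = sqrt(58.0000) = 7.6158

7.6158


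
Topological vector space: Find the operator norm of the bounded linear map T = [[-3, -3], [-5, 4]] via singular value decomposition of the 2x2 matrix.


A^T A = [[34, -11], [-11, 25]]
trace(A^T A) = 59, det(A^T A) = 729
discriminant = 59^2 - 4*729 = 565
Largest eigenvalue of A^T A = (trace + sqrt(disc))/2 = 41.3849
||T|| = sqrt(41.3849) = 6.4331

6.4331


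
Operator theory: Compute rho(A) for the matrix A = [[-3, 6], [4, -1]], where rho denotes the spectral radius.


For a 2x2 matrix, eigenvalues satisfy lambda^2 - (trace)*lambda + det = 0
trace = -3 + -1 = -4
det = -3*-1 - 6*4 = -21
discriminant = (-4)^2 - 4*(-21) = 100
spectral radius = max |eigenvalue| = 7.0000

7.0000


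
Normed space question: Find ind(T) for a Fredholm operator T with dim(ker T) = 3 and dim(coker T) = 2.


The Fredholm index is defined as ind(T) = dim(ker T) - dim(coker T)
= 3 - 2
= 1

1


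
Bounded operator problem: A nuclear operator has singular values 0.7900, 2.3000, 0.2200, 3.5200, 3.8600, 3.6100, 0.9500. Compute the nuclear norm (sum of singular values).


The nuclear norm is the sum of all singular values.
||T||_1 = 0.7900 + 2.3000 + 0.2200 + 3.5200 + 3.8600 + 3.6100 + 0.9500
= 15.2500

15.2500


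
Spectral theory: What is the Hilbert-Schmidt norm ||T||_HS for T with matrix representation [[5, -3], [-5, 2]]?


The Hilbert-Schmidt norm is sqrt(sum of squares of all entries).
Sum of squares = 5^2 + (-3)^2 + (-5)^2 + 2^2
= 25 + 9 + 25 + 4 = 63
||T||_HS = sqrt(63) = 7.9373

7.9373


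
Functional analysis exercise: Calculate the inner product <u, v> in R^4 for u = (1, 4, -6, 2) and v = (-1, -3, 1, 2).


Computing the standard inner product <u, v> = sum u_i * v_i
= 1*-1 + 4*-3 + -6*1 + 2*2
= -1 + -12 + -6 + 4
= -15

-15


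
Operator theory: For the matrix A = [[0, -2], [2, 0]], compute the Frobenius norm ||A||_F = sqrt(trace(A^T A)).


||A||_F^2 = sum a_ij^2
= 0^2 + (-2)^2 + 2^2 + 0^2
= 0 + 4 + 4 + 0 = 8
||A||_F = sqrt(8) = 2.8284

2.8284


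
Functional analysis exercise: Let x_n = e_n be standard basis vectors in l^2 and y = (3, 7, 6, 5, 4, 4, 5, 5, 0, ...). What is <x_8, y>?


x_8 = e_8 is the standard basis vector with 1 in position 8.
<x_8, y> = y_8 = 5
As n -> infinity, <x_n, y> -> 0, confirming weak convergence of (x_n) to 0.

5


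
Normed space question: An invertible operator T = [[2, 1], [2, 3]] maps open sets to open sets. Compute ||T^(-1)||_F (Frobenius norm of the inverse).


det(T) = 2*3 - 1*2 = 4
T^(-1) = (1/4) * [[3, -1], [-2, 2]] = [[0.7500, -0.2500], [-0.5000, 0.5000]]
||T^(-1)||_F^2 = 0.7500^2 + (-0.2500)^2 + (-0.5000)^2 + 0.5000^2 = 1.1250
||T^(-1)||_F = sqrt(1.1250) = 1.0607

1.0607


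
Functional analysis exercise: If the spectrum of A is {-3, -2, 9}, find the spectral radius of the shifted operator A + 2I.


Spectrum of A + 2I = {-1, 0, 11}
Spectral radius = max |lambda| over the shifted spectrum
= max(1, 0, 11) = 11

11


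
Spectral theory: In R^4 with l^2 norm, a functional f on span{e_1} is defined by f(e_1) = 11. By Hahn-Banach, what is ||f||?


The norm of f is given by ||f|| = sup_{||x||=1} |f(x)|.
On span{e_1}, ||e_1|| = 1, so ||f|| = |f(e_1)| / ||e_1||
= |11| / 1 = 11.0000

11.0000


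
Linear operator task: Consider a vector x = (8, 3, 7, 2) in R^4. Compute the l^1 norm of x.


The l^1 norm equals the sum of absolute values of all components.
||x||_1 = 8 + 3 + 7 + 2
= 20

20.0000


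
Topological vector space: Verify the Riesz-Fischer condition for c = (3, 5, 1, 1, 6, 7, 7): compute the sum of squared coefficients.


sum |c_n|^2 = 3^2 + 5^2 + 1^2 + 1^2 + 6^2 + 7^2 + 7^2
= 9 + 25 + 1 + 1 + 36 + 49 + 49
= 170

170


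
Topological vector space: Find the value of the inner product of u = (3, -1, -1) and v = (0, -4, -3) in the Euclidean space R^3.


Computing the standard inner product <u, v> = sum u_i * v_i
= 3*0 + -1*-4 + -1*-3
= 0 + 4 + 3
= 7

7


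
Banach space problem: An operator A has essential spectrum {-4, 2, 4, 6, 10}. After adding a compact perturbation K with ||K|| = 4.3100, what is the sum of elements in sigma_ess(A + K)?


By Weyl's theorem, the essential spectrum is invariant under compact perturbations.
sigma_ess(A + K) = sigma_ess(A) = {-4, 2, 4, 6, 10}
Sum = -4 + 2 + 4 + 6 + 10 = 18

18


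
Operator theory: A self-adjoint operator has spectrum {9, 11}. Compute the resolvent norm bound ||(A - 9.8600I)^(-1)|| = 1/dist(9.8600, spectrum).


dist(9.8600, {9, 11}) = min(|9.8600 - 9|, |9.8600 - 11|)
= min(0.8600, 1.1400) = 0.8600
Resolvent bound = 1/0.8600 = 1.1628

1.1628


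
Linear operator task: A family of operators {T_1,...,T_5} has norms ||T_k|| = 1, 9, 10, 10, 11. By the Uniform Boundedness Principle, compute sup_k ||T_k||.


By the Uniform Boundedness Principle, the supremum of norms is finite.
sup_k ||T_k|| = max(1, 9, 10, 10, 11) = 11

11


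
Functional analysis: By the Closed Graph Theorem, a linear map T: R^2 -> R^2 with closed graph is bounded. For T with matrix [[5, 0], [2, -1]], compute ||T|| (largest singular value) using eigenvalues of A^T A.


A^T A = [[29, -2], [-2, 1]]
trace(A^T A) = 30, det(A^T A) = 25
discriminant = 30^2 - 4*25 = 800
Largest eigenvalue of A^T A = (trace + sqrt(disc))/2 = 29.1421
||T|| = sqrt(29.1421) = 5.3983

5.3983


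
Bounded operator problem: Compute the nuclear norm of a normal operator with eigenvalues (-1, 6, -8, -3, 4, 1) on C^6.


For a normal operator, singular values equal |eigenvalues|.
Trace norm = sum |lambda_i| = 1 + 6 + 8 + 3 + 4 + 1
= 23

23


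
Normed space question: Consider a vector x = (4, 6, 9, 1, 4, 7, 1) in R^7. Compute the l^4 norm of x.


The l^4 norm = (sum |x_i|^4)^(1/4)
Sum of 4th powers = 256 + 1296 + 6561 + 1 + 256 + 2401 + 1 = 10772
||x||_4 = (10772)^(1/4) = 10.1877

10.1877


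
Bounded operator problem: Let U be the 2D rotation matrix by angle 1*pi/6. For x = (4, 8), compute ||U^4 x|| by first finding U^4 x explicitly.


U is a rotation by theta = 1*pi/6
U^4 = rotation by 4*theta = 4*pi/6
cos(4*pi/6) = -0.5000, sin(4*pi/6) = 0.8660
U^4 x = (-0.5000 * 4 - 0.8660 * 8, 0.8660 * 4 + -0.5000 * 8)
= (-8.9282, -0.5359)
||U^4 x|| = sqrt((-8.9282)^2 + (-0.5359)^2) = sqrt(80.0000) = 8.9443

8.9443


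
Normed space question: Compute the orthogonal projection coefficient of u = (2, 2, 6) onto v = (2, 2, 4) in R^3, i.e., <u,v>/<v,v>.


Computing <u,v> = 2*2 + 2*2 + 6*4 = 32
Computing <v,v> = 2^2 + 2^2 + 4^2 = 24
Projection coefficient = 32/24 = 1.3333

1.3333


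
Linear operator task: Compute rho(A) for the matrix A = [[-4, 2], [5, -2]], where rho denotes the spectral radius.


For a 2x2 matrix, eigenvalues satisfy lambda^2 - (trace)*lambda + det = 0
trace = -4 + -2 = -6
det = -4*-2 - 2*5 = -2
discriminant = (-6)^2 - 4*(-2) = 44
spectral radius = max |eigenvalue| = 6.3166

6.3166


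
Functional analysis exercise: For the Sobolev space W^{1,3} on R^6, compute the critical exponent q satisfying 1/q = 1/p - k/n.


Using the Sobolev embedding formula: 1/q = 1/p - k/n
1/q = 1/3 - 1/6 = 1/6
q = 1/(1/6) = 6

6.0000


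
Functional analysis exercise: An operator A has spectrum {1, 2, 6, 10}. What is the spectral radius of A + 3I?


Spectrum of A + 3I = {4, 5, 9, 13}
Spectral radius = max |lambda| over the shifted spectrum
= max(4, 5, 9, 13) = 13

13


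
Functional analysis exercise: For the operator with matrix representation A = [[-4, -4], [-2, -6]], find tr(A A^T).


trace(A * A^T) = sum of squares of all entries
= (-4)^2 + (-4)^2 + (-2)^2 + (-6)^2
= 16 + 16 + 4 + 36
= 72

72


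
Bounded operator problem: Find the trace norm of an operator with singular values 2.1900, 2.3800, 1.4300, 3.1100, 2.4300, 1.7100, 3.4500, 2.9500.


The nuclear norm is the sum of all singular values.
||T||_1 = 2.1900 + 2.3800 + 1.4300 + 3.1100 + 2.4300 + 1.7100 + 3.4500 + 2.9500
= 19.6500

19.6500


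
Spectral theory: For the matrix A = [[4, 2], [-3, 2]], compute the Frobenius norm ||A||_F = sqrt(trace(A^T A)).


||A||_F^2 = sum a_ij^2
= 4^2 + 2^2 + (-3)^2 + 2^2
= 16 + 4 + 9 + 4 = 33
||A||_F = sqrt(33) = 5.7446

5.7446


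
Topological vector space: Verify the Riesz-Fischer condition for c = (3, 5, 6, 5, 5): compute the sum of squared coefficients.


sum |c_n|^2 = 3^2 + 5^2 + 6^2 + 5^2 + 5^2
= 9 + 25 + 36 + 25 + 25
= 120

120


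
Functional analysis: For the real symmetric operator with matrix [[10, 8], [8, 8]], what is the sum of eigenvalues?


For a self-adjoint (symmetric) matrix, the eigenvalues are real.
The sum of eigenvalues equals the trace of the matrix.
trace = 10 + 8 = 18

18


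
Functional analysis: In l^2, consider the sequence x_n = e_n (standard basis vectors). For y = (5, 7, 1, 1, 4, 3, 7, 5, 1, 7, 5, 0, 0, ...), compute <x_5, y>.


x_5 = e_5 is the standard basis vector with 1 in position 5.
<x_5, y> = y_5 = 4
As n -> infinity, <x_n, y> -> 0, confirming weak convergence of (x_n) to 0.

4


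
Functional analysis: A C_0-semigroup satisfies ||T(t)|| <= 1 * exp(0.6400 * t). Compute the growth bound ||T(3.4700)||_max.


||T(3.4700)|| <= 1 * exp(0.6400 * 3.4700)
= 1 * exp(2.2208)
= 1 * 9.2147
= 9.2147

9.2147


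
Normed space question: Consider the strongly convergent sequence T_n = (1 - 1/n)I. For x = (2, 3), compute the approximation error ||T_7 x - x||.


T_7 x - x = (1 - 1/7)x - x = -x/7
||x|| = sqrt(13) = 3.6056
||T_7 x - x|| = ||x||/7 = 3.6056/7 = 0.5151

0.5151


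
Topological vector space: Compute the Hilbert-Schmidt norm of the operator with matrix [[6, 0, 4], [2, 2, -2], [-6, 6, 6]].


The Hilbert-Schmidt norm is sqrt(sum of squares of all entries).
Sum of squares = 6^2 + 0^2 + 4^2 + 2^2 + 2^2 + (-2)^2 + (-6)^2 + 6^2 + 6^2
= 36 + 0 + 16 + 4 + 4 + 4 + 36 + 36 + 36 = 172
||T||_HS = sqrt(172) = 13.1149

13.1149


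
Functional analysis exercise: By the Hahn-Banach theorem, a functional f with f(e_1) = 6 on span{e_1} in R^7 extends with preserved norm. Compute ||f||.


The norm of f is given by ||f|| = sup_{||x||=1} |f(x)|.
On span{e_1}, ||e_1|| = 1, so ||f|| = |f(e_1)| / ||e_1||
= |6| / 1 = 6.0000

6.0000


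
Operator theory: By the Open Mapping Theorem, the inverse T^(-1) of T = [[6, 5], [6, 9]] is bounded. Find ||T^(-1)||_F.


det(T) = 6*9 - 5*6 = 24
T^(-1) = (1/24) * [[9, -5], [-6, 6]] = [[0.3750, -0.2083], [-0.2500, 0.2500]]
||T^(-1)||_F^2 = 0.3750^2 + (-0.2083)^2 + (-0.2500)^2 + 0.2500^2 = 0.3090
||T^(-1)||_F = sqrt(0.3090) = 0.5559

0.5559


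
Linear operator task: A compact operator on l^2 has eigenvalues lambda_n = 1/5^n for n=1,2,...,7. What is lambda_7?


The eigenvalue formula gives lambda_7 = 1/5^7
= 1/78125
= 1.2800e-05

1.2800e-05


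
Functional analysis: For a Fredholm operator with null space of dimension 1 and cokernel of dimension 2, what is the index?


The Fredholm index is defined as ind(T) = dim(ker T) - dim(coker T)
= 1 - 2
= -1

-1


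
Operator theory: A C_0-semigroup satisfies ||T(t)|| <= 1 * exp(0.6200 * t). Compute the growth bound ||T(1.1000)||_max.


||T(1.1000)|| <= 1 * exp(0.6200 * 1.1000)
= 1 * exp(0.6820)
= 1 * 1.9778
= 1.9778

1.9778


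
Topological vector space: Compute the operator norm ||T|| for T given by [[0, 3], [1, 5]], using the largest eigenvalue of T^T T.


A^T A = [[1, 5], [5, 34]]
trace(A^T A) = 35, det(A^T A) = 9
discriminant = 35^2 - 4*9 = 1189
Largest eigenvalue of A^T A = (trace + sqrt(disc))/2 = 34.7409
||T|| = sqrt(34.7409) = 5.8941

5.8941


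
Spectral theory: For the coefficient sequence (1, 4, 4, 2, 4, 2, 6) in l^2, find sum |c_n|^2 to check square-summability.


sum |c_n|^2 = 1^2 + 4^2 + 4^2 + 2^2 + 4^2 + 2^2 + 6^2
= 1 + 16 + 16 + 4 + 16 + 4 + 36
= 93

93


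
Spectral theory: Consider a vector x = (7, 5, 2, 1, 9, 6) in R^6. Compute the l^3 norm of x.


The l^3 norm = (sum |x_i|^3)^(1/3)
Sum of 3th powers = 343 + 125 + 8 + 1 + 729 + 216 = 1422
||x||_3 = (1422)^(1/3) = 11.2452

11.2452


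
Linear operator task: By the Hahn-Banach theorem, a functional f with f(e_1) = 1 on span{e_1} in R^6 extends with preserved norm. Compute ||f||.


The norm of f is given by ||f|| = sup_{||x||=1} |f(x)|.
On span{e_1}, ||e_1|| = 1, so ||f|| = |f(e_1)| / ||e_1||
= |1| / 1 = 1.0000

1.0000


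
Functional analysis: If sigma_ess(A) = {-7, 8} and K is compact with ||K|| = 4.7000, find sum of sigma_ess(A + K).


By Weyl's theorem, the essential spectrum is invariant under compact perturbations.
sigma_ess(A + K) = sigma_ess(A) = {-7, 8}
Sum = -7 + 8 = 1

1


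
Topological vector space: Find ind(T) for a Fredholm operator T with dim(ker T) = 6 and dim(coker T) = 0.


The Fredholm index is defined as ind(T) = dim(ker T) - dim(coker T)
= 6 - 0
= 6

6


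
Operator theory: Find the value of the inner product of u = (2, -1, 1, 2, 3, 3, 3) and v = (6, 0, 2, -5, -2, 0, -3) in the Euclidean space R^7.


Computing the standard inner product <u, v> = sum u_i * v_i
= 2*6 + -1*0 + 1*2 + 2*-5 + 3*-2 + 3*0 + 3*-3
= 12 + 0 + 2 + -10 + -6 + 0 + -9
= -11

-11


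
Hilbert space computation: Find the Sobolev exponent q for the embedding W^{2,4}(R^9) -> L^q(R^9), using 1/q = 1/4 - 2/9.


Using the Sobolev embedding formula: 1/q = 1/p - k/n
1/q = 1/4 - 2/9 = 1/36
q = 1/(1/36) = 36

36.0000


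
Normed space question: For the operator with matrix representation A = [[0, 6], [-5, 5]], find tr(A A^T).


trace(A * A^T) = sum of squares of all entries
= 0^2 + 6^2 + (-5)^2 + 5^2
= 0 + 36 + 25 + 25
= 86

86


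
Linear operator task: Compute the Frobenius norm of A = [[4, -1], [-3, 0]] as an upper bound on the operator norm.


||A||_F^2 = sum a_ij^2
= 4^2 + (-1)^2 + (-3)^2 + 0^2
= 16 + 1 + 9 + 0 = 26
||A||_F = sqrt(26) = 5.0990

5.0990


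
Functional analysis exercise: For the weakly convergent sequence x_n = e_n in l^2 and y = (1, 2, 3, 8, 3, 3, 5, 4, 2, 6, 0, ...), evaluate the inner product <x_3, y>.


x_3 = e_3 is the standard basis vector with 1 in position 3.
<x_3, y> = y_3 = 3
As n -> infinity, <x_n, y> -> 0, confirming weak convergence of (x_n) to 0.

3


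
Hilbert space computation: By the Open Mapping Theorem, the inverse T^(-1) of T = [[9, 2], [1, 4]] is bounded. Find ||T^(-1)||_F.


det(T) = 9*4 - 2*1 = 34
T^(-1) = (1/34) * [[4, -2], [-1, 9]] = [[0.1176, -0.0588], [-0.0294, 0.2647]]
||T^(-1)||_F^2 = 0.1176^2 + (-0.0588)^2 + (-0.0294)^2 + 0.2647^2 = 0.0882
||T^(-1)||_F = sqrt(0.0882) = 0.2970

0.2970


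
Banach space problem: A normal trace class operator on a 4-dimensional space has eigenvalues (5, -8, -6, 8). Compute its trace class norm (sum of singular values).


For a normal operator, singular values equal |eigenvalues|.
Trace norm = sum |lambda_i| = 5 + 8 + 6 + 8
= 27

27


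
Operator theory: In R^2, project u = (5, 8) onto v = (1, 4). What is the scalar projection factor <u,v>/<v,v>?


Computing <u,v> = 5*1 + 8*4 = 37
Computing <v,v> = 1^2 + 4^2 = 17
Projection coefficient = 37/17 = 2.1765

2.1765


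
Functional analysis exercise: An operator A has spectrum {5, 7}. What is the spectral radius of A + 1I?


Spectrum of A + 1I = {6, 8}
Spectral radius = max |lambda| over the shifted spectrum
= max(6, 8) = 8

8


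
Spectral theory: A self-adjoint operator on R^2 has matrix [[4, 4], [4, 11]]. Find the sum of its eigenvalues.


For a self-adjoint (symmetric) matrix, the eigenvalues are real.
The sum of eigenvalues equals the trace of the matrix.
trace = 4 + 11 = 15

15


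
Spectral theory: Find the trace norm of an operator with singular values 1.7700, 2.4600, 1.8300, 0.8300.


The nuclear norm is the sum of all singular values.
||T||_1 = 1.7700 + 2.4600 + 1.8300 + 0.8300
= 6.8900

6.8900


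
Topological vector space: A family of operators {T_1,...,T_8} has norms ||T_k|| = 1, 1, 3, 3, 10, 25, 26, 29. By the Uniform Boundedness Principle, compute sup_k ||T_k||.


By the Uniform Boundedness Principle, the supremum of norms is finite.
sup_k ||T_k|| = max(1, 1, 3, 3, 10, 25, 26, 29) = 29

29


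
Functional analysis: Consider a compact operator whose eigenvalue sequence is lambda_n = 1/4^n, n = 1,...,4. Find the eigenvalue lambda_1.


The eigenvalue formula gives lambda_1 = 1/4^1
= 1/4
= 0.2500

0.2500


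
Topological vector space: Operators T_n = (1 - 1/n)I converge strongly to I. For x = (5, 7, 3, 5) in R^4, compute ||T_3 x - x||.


T_3 x - x = (1 - 1/3)x - x = -x/3
||x|| = sqrt(108) = 10.3923
||T_3 x - x|| = ||x||/3 = 10.3923/3 = 3.4641

3.4641


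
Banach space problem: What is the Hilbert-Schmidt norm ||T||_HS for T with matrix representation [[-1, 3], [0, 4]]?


The Hilbert-Schmidt norm is sqrt(sum of squares of all entries).
Sum of squares = (-1)^2 + 3^2 + 0^2 + 4^2
= 1 + 9 + 0 + 16 = 26
||T||_HS = sqrt(26) = 5.0990

5.0990


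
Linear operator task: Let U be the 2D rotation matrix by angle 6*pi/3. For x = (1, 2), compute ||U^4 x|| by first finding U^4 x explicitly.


U is a rotation by theta = 6*pi/3
U^4 = rotation by 4*theta = 24*pi/3 = 0*pi/3 (mod 2*pi)
cos(0*pi/3) = 1.0000, sin(0*pi/3) = 0.0000
U^4 x = (1.0000 * 1 - 0.0000 * 2, 0.0000 * 1 + 1.0000 * 2)
= (1.0000, 2.0000)
||U^4 x|| = sqrt(1.0000^2 + 2.0000^2) = sqrt(5.0000) = 2.2361

2.2361


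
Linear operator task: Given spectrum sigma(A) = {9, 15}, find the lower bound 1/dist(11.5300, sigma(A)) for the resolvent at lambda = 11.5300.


dist(11.5300, {9, 15}) = min(|11.5300 - 9|, |11.5300 - 15|)
= min(2.5300, 3.4700) = 2.5300
Resolvent bound = 1/2.5300 = 0.3953

0.3953


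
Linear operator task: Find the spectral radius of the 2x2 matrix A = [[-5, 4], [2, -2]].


For a 2x2 matrix, eigenvalues satisfy lambda^2 - (trace)*lambda + det = 0
trace = -5 + -2 = -7
det = -5*-2 - 4*2 = 2
discriminant = (-7)^2 - 4*(2) = 41
spectral radius = max |eigenvalue| = 6.7016

6.7016


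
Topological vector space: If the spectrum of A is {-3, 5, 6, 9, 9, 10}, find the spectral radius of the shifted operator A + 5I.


Spectrum of A + 5I = {2, 10, 11, 14, 14, 15}
Spectral radius = max |lambda| over the shifted spectrum
= max(2, 10, 11, 14, 14, 15) = 15

15


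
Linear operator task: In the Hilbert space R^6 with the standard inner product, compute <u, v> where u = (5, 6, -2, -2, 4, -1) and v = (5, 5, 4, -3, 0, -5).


Computing the standard inner product <u, v> = sum u_i * v_i
= 5*5 + 6*5 + -2*4 + -2*-3 + 4*0 + -1*-5
= 25 + 30 + -8 + 6 + 0 + 5
= 58

58


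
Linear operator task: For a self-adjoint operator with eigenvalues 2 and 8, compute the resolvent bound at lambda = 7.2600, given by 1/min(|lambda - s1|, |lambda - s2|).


dist(7.2600, {2, 8}) = min(|7.2600 - 2|, |7.2600 - 8|)
= min(5.2600, 0.7400) = 0.7400
Resolvent bound = 1/0.7400 = 1.3514

1.3514


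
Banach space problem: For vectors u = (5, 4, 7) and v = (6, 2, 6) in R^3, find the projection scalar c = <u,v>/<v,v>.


Computing <u,v> = 5*6 + 4*2 + 7*6 = 80
Computing <v,v> = 6^2 + 2^2 + 6^2 = 76
Projection coefficient = 80/76 = 1.0526

1.0526


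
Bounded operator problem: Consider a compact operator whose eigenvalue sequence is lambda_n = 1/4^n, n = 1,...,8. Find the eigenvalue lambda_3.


The eigenvalue formula gives lambda_3 = 1/4^3
= 1/64
= 0.0156

0.0156


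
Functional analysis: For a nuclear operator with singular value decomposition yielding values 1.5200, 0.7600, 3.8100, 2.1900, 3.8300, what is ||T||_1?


The nuclear norm is the sum of all singular values.
||T||_1 = 1.5200 + 0.7600 + 3.8100 + 2.1900 + 3.8300
= 12.1100

12.1100


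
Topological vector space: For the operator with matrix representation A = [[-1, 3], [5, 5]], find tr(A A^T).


trace(A * A^T) = sum of squares of all entries
= (-1)^2 + 3^2 + 5^2 + 5^2
= 1 + 9 + 25 + 25
= 60

60


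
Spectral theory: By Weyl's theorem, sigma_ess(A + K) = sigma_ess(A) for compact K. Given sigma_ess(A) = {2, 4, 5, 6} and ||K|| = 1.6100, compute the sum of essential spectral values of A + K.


By Weyl's theorem, the essential spectrum is invariant under compact perturbations.
sigma_ess(A + K) = sigma_ess(A) = {2, 4, 5, 6}
Sum = 2 + 4 + 5 + 6 = 17

17


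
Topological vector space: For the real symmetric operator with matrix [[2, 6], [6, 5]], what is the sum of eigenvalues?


For a self-adjoint (symmetric) matrix, the eigenvalues are real.
The sum of eigenvalues equals the trace of the matrix.
trace = 2 + 5 = 7

7


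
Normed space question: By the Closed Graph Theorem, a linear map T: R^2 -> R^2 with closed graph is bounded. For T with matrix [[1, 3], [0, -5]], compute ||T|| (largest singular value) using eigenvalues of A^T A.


A^T A = [[1, 3], [3, 34]]
trace(A^T A) = 35, det(A^T A) = 25
discriminant = 35^2 - 4*25 = 1125
Largest eigenvalue of A^T A = (trace + sqrt(disc))/2 = 34.2705
||T|| = sqrt(34.2705) = 5.8541

5.8541
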